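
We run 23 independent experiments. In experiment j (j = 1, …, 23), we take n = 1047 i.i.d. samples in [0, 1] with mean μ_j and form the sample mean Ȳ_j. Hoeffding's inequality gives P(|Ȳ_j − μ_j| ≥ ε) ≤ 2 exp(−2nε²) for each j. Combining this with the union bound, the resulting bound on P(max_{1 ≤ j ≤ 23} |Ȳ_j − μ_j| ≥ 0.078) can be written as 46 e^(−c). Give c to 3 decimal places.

Union bound over the 23 events: P(max_{1 ≤ j ≤ 23} |Ȳ_j − μ_j| ≥ 0.078) ≤ 23·2·exp(−2nε²) = 46 exp(−2·1047·0.078²).
So c = 2·1047·0.078² = 12.7399.

12.740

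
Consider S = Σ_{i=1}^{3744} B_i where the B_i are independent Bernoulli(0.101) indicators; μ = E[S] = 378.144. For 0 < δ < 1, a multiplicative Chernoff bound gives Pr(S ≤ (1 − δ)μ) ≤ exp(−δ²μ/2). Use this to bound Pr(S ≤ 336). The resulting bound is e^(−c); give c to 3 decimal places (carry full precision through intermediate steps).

2.348

Write 336 = (1 − δ)μ, so δ = 1 − 336/378.144 = 0.1114496…
Then the exponent is δ²μ/2 = (μ − 336)²/(2μ) = 2.348466.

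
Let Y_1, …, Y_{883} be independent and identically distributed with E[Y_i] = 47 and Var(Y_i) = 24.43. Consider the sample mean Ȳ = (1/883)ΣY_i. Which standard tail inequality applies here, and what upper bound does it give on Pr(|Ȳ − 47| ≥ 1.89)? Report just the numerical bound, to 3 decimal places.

With mean and variance of each term known, Chebyshev's inequality bounds the deviation of the sum (or sample mean).
Var(Ȳ) = Var(Y_i)/n = 24.43/883 = 0.027667.
Chebyshev: Pr(|Ȳ − 47| ≥ 1.89) ≤ Var(Ȳ)/(1.89)² = 24.43/(883·1.89²) = 0.0077.

0.008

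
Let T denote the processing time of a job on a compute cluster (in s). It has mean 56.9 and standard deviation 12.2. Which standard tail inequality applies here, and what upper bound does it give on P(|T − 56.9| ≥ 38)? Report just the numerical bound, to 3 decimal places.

Mean and variance are known, so Chebyshev's inequality applies.
Chebyshev: P(|T − μ| ≥ t) ≤ Var(T)/t².
Var(T) = σ² = 12.2² = 148.84.
Bound = 148.84 / 1444 = 0.1031.

0.103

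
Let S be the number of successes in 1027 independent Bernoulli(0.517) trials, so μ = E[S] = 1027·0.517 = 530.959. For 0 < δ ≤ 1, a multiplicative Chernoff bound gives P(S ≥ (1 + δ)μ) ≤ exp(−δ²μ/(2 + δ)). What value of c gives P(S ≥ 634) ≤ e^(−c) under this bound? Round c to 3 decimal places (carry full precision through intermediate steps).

Write 634 = (1 + δ)μ, so δ = 634/530.959 − 1 = 0.1940658…
Then the exponent is δ²μ/(2 + δ) = (634 − μ)² / (μ·(2 + δ)) = 9.114010.

9.114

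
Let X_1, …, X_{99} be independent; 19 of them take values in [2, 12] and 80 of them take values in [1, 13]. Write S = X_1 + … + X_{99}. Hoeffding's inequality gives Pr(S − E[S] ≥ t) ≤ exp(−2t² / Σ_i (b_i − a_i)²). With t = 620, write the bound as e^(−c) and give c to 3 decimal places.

Σ(b_i − a_i)² = 19·10² + 80·12² = 13420.
c = 2t² / 13420 = 2·620² / 13420 = 57.2876.

57.288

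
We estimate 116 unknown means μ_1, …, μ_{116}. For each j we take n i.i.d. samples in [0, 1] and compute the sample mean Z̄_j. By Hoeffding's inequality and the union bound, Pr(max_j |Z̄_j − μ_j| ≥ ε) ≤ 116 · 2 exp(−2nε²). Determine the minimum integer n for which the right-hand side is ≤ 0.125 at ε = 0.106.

Need 2·116·exp(−2nε²) ≤ 0.125, i.e. exp(−2nε²) ≤ 0.125/232.
So 2nε² ≥ ln(232/0.125) = 7.526179.
Hence n ≥ 7.526179/(2·0.106²) = 334.914.
The smallest integer n is 335.

335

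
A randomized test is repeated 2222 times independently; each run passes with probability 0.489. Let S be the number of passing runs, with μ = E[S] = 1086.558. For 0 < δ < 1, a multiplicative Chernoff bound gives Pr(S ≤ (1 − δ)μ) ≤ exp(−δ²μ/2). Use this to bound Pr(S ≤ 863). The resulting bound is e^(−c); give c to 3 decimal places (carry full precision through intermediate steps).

Write 863 = (1 − δ)μ, so δ = 1 − 863/1086.558 = 0.2057488…
Then the exponent is δ²μ/2 = (μ − 863)²/(2μ) = 22.998395.

22.998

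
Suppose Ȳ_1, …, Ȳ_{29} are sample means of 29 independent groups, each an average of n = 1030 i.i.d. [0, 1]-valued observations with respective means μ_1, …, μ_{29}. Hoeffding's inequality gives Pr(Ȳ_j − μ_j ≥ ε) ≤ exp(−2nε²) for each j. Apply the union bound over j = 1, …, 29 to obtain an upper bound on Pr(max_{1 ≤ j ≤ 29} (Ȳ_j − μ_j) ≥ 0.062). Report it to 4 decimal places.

Per-experiment Hoeffding bound: exp(−2·1030·0.062²) = exp(−7.91864) = 0.0003639.
Union bound over 29 events: 29·0.0003639 = 0.01055.

0.0106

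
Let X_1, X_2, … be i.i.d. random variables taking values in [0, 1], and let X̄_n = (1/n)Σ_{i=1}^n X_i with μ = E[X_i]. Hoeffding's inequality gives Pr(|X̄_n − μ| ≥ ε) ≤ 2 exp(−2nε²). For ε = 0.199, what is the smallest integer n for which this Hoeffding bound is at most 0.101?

38

Require 2·exp(−2nε²) ≤ 0.101, i.e. 2nε² ≥ ln(2/0.101) = 2.985782.
So n ≥ 2.985782 / (2·0.199²) = 37.698.
The smallest integer n is 38.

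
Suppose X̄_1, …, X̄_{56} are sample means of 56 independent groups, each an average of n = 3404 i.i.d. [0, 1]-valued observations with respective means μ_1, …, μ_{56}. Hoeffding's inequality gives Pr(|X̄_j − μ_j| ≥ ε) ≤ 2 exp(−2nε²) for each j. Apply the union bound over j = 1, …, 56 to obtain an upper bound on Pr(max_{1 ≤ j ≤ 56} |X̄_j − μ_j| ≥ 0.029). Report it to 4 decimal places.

Per-experiment Hoeffding bound: 2·exp(−2·3404·0.029²) = 2·exp(−5.72553) = 0.0065233.
Union bound over 56 events: 56·0.0065233 = 0.36530.

0.3653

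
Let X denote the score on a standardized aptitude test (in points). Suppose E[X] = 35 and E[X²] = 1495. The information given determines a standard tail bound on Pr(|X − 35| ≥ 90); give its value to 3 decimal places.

The first two moments determine the variance, so Chebyshev's inequality is the sharpest standard bound available.
Var(X) = E[X²] − (E[X])² = 1495 − 1225 = 270.
Chebyshev's inequality: Pr(|X − μ| ≥ t) ≤ Var(X)/t² = 270/8100 = 0.0333.

0.033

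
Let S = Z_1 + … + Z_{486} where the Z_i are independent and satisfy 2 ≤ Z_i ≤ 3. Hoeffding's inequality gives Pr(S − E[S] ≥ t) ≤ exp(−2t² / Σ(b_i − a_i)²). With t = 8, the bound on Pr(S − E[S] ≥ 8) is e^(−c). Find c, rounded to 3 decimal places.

Σ(b_i − a_i)² = 486·(1)² = 486.
c = 2t²/486 = 2·8²/486 = 0.2634.

0.263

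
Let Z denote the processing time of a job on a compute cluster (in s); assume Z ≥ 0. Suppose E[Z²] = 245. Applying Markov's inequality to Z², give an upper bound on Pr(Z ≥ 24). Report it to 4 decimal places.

0.4253

Since Z ≥ 0, the event {Z ≥ 24} is the same as {Z² ≥ 576}.
Markov's inequality applied to Z² gives Pr(Z² ≥ 576) ≤ E[Z²]/576 = 245/576 = 0.4253.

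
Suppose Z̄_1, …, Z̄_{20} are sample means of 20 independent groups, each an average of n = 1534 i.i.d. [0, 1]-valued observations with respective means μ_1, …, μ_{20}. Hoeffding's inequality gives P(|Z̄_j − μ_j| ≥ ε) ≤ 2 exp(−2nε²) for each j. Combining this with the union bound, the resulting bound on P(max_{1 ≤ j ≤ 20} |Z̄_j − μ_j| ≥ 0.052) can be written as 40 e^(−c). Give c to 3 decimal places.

Union bound over the 20 events: P(max_{1 ≤ j ≤ 20} |Z̄_j − μ_j| ≥ 0.052) ≤ 20·2·exp(−2nε²) = 40 exp(−2·1534·0.052²).
So c = 2·1534·0.052² = 8.2959.

8.296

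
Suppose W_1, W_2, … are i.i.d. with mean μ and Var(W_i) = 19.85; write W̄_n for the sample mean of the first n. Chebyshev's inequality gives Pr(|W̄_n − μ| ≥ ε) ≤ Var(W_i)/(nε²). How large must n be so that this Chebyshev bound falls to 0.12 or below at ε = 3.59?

13

Require 19.85/(n·3.59²) ≤ 0.12, i.e. n ≥ 19.85/(0.12·3.59²) = 12.835.
The smallest integer n is 13.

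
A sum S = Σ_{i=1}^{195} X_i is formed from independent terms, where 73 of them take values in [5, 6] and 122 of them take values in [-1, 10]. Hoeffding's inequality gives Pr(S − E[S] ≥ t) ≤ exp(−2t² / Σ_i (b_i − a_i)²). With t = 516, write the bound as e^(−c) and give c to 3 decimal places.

Σ(b_i − a_i)² = 73·1² + 122·11² = 14835.
c = 2t² / 14835 = 2·516² / 14835 = 35.8957.

35.896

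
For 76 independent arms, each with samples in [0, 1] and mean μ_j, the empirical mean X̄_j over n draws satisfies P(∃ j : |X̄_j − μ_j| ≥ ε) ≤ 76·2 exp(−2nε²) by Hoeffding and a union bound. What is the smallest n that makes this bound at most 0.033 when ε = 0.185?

Need 2·76·exp(−2nε²) ≤ 0.033, i.e. exp(−2nε²) ≤ 0.033/152.
So 2nε² ≥ ln(152/0.033) = 8.435128.
Hence n ≥ 8.435128/(2·0.185²) = 123.231.
The smallest integer n is 124.

124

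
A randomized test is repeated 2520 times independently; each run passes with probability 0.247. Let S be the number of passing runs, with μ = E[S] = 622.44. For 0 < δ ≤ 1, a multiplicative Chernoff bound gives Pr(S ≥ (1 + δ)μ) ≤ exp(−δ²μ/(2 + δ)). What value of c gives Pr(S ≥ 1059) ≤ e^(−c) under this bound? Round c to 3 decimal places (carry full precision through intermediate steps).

113.346

Write 1059 = (1 + δ)μ, so δ = 1059/622.44 − 1 = 0.7013688…
Then the exponent is δ²μ/(2 + δ) = (1059 − μ)² / (μ·(2 + δ)) = 113.346081.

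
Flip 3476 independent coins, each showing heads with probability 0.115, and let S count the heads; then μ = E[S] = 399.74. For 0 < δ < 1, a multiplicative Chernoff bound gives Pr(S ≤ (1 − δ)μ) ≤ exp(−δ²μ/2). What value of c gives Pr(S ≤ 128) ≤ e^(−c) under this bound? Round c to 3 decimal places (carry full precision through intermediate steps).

92.363

Write 128 = (1 − δ)μ, so δ = 1 − 128/399.74 = 0.6797919…
Then the exponent is δ²μ/2 = (μ − 128)²/(2μ) = 92.363321.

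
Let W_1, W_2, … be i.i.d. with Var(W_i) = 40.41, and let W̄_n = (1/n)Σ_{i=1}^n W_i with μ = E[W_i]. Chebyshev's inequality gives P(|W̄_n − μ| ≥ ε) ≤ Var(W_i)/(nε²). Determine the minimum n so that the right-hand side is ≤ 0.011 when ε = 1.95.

Require 40.41/(n·1.95²) ≤ 0.011, i.e. n ≥ 40.41/(0.011·1.95²) = 966.111.
The smallest integer n is 967.

967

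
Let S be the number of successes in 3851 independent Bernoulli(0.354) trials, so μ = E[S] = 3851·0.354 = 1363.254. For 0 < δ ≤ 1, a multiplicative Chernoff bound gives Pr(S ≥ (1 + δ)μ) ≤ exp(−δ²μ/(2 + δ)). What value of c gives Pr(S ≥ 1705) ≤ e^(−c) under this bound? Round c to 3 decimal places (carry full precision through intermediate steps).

38.064

Write 1705 = (1 + δ)μ, so δ = 1705/1363.254 − 1 = 0.250684…
Then the exponent is δ²μ/(2 + δ) = (1705 − μ)² / (μ·(2 + δ)) = 38.064100.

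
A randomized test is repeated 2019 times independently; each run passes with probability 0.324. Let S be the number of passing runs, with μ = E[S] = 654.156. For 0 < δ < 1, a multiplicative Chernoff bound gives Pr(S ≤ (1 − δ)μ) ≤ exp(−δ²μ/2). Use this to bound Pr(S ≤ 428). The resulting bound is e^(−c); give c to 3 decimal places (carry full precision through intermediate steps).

Write 428 = (1 − δ)μ, so δ = 1 − 428/654.156 = 0.3457218…
Then the exponent is δ²μ/2 = (μ − 428)²/(2μ) = 39.093531.

39.094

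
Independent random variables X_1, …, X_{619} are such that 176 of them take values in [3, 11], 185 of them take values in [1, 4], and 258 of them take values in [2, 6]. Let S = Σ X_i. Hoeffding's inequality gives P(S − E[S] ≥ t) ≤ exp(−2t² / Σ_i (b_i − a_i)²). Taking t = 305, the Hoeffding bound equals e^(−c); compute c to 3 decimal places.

10.908

Σ(b_i − a_i)² = 176·8² + 185·3² + 258·4² = 17057.
c = 2t² / 17057 = 2·305² / 17057 = 10.9075.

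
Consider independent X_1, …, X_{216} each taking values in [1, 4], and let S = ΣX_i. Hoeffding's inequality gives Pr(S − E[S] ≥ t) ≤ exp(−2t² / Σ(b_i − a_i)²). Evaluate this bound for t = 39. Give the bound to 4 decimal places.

0.2091

Σ(b_i − a_i)² = 216·(3)² = 1944.
Exponent = 2·39²/1944 = 1.5648.
Bound = exp(−1.5648) = 0.20913.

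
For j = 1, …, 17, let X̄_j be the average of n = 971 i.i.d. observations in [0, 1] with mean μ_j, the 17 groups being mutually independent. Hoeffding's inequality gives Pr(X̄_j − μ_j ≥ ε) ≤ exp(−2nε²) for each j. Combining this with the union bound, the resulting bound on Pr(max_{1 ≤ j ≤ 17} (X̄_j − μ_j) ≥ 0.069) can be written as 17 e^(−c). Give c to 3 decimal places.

Union bound over the 17 events: Pr(max_{1 ≤ j ≤ 17} (X̄_j − μ_j) ≥ 0.069) ≤ 17·exp(−2nε²) = 17 exp(−2·971·0.069²).
So c = 2·971·0.069² = 9.2459.

9.246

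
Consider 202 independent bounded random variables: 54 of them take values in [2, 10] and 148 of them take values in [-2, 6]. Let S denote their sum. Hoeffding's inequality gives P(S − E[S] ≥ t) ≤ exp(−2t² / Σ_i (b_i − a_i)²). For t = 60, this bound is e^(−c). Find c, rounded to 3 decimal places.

0.557

Σ(b_i − a_i)² = 54·8² + 148·8² = 12928.
c = 2t² / 12928 = 2·60² / 12928 = 0.5569.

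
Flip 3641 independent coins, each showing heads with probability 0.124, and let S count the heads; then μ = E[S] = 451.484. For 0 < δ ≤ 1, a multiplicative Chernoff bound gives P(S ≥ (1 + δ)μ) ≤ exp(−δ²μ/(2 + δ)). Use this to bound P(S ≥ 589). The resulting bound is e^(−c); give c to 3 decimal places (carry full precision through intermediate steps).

Write 589 = (1 + δ)μ, so δ = 589/451.484 − 1 = 0.3045867…
Then the exponent is δ²μ/(2 + δ) = (589 − μ)² / (μ·(2 + δ)) = 18.174859.

18.175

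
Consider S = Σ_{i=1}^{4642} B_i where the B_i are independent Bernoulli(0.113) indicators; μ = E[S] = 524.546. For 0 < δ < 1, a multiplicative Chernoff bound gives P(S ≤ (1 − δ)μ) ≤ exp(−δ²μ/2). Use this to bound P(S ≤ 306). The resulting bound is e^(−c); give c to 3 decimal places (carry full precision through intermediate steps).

Write 306 = (1 − δ)μ, so δ = 1 − 306/524.546 = 0.4166384…
Then the exponent is δ²μ/2 = (μ − 306)²/(2μ) = 45.527327.

45.527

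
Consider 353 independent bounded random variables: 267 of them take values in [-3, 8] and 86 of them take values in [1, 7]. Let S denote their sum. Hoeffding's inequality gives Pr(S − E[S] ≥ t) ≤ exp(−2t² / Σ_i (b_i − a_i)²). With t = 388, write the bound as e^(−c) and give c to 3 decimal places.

8.505

Σ(b_i − a_i)² = 267·11² + 86·6² = 35403.
c = 2t² / 35403 = 2·388² / 35403 = 8.5046.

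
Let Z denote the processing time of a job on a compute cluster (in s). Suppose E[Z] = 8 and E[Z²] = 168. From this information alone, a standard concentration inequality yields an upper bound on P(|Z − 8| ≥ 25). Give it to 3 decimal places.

The first two moments determine the variance, so Chebyshev's inequality is the sharpest standard bound available.
Var(Z) = E[Z²] − (E[Z])² = 168 − 64 = 104.
Chebyshev's inequality: P(|Z − μ| ≥ t) ≤ Var(Z)/t² = 104/625 = 0.1664.

0.166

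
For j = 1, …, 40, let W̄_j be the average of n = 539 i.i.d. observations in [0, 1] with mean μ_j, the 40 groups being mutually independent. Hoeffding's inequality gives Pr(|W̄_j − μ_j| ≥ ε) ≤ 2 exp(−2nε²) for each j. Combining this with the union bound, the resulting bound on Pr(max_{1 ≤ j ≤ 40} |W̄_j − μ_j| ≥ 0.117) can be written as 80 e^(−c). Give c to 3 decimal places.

14.757

Union bound over the 40 events: Pr(max_{1 ≤ j ≤ 40} |W̄_j − μ_j| ≥ 0.117) ≤ 40·2·exp(−2nε²) = 80 exp(−2·539·0.117²).
So c = 2·539·0.117² = 14.7567.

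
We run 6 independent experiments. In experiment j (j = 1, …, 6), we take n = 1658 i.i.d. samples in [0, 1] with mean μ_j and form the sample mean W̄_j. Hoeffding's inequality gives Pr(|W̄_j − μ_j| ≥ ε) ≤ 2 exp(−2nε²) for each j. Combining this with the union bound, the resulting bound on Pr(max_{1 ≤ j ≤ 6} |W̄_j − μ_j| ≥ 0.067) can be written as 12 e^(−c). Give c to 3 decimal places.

14.886

Union bound over the 6 events: Pr(max_{1 ≤ j ≤ 6} |W̄_j − μ_j| ≥ 0.067) ≤ 6·2·exp(−2nε²) = 12 exp(−2·1658·0.067²).
So c = 2·1658·0.067² = 14.8855.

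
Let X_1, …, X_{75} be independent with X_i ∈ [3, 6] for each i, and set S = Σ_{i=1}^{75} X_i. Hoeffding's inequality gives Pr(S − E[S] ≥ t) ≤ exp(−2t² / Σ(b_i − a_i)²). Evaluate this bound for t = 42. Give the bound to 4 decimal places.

Σ(b_i − a_i)² = 75·(3)² = 675.
Exponent = 2·42²/675 = 5.2267.
Bound = exp(−5.2267) = 0.00537.

0.0054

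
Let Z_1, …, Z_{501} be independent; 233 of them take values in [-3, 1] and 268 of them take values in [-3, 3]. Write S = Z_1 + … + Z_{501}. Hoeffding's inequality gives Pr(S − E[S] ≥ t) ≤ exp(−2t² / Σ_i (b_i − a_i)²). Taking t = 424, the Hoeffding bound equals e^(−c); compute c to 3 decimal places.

Σ(b_i − a_i)² = 233·4² + 268·6² = 13376.
c = 2t² / 13376 = 2·424² / 13376 = 26.8804.

26.880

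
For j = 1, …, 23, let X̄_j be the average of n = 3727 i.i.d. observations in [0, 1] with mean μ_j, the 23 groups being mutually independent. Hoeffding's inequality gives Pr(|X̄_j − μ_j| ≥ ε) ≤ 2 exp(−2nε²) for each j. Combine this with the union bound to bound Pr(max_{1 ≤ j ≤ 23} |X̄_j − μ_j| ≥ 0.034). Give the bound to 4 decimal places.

0.0083

Per-experiment Hoeffding bound: 2·exp(−2·3727·0.034²) = 2·exp(−8.61682) = 0.00036207.
Union bound over 23 events: 23·0.00036207 = 0.00833.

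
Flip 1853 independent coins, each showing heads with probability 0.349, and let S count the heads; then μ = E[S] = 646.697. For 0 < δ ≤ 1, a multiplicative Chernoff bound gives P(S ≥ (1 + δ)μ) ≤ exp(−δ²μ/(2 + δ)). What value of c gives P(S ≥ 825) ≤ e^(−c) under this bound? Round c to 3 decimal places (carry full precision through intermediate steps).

Write 825 = (1 + δ)μ, so δ = 825/646.697 − 1 = 0.2757134…
Then the exponent is δ²μ/(2 + δ) = (825 − μ)² / (μ·(2 + δ)) = 21.602245.

21.602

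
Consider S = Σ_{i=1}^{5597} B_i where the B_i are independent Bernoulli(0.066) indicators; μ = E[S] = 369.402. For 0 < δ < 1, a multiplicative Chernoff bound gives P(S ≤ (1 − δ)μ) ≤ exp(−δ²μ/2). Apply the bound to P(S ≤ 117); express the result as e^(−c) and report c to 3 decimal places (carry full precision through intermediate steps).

Write 117 = (1 − δ)μ, so δ = 1 − 117/369.402 = 0.6832719…
Then the exponent is δ²μ/2 = (μ − 117)²/(2μ) = 86.229595.

86.230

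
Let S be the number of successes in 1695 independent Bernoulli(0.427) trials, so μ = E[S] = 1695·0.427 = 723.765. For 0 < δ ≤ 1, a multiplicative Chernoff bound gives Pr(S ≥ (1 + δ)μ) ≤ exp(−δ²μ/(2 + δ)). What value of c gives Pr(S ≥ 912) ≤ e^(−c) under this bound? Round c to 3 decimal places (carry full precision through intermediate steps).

Write 912 = (1 + δ)μ, so δ = 912/723.765 − 1 = 0.2600775…
Then the exponent is δ²μ/(2 + δ) = (912 − μ)² / (μ·(2 + δ)) = 21.661067.

21.661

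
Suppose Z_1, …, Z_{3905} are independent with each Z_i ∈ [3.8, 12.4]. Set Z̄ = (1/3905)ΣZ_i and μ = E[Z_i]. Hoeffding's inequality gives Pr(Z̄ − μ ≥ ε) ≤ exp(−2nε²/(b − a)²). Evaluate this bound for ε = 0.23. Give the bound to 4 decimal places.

Exponent: 2nε²/(b − a)² = 2·3905·0.23² / 8.6² = 5.58611.
Bound = exp(−5.58611) = 0.00375.

0.0037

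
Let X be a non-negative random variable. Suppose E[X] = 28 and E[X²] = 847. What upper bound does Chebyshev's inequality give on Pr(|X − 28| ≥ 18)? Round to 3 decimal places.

0.194

Var(X) = E[X²] − (E[X])² = 847 − 784 = 63.
Chebyshev's inequality: Pr(|X − μ| ≥ t) ≤ Var(X)/t² = 63/324 = 0.1944.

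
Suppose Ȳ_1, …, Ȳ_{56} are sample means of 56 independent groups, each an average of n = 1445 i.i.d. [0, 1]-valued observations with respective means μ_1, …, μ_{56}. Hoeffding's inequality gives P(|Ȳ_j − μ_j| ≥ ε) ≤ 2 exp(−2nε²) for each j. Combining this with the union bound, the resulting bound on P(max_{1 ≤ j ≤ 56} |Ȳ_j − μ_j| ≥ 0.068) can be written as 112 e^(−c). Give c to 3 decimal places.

13.363

Union bound over the 56 events: P(max_{1 ≤ j ≤ 56} |Ȳ_j − μ_j| ≥ 0.068) ≤ 56·2·exp(−2nε²) = 112 exp(−2·1445·0.068²).
So c = 2·1445·0.068² = 13.3634.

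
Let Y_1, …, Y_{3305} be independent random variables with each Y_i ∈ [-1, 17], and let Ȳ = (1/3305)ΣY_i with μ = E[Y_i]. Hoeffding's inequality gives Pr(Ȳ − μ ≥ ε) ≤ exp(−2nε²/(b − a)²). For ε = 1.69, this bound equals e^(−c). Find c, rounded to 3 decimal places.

58.268

c = 2nε²/(b − a)² = 2·3305·1.69² / 18² = 58.2680.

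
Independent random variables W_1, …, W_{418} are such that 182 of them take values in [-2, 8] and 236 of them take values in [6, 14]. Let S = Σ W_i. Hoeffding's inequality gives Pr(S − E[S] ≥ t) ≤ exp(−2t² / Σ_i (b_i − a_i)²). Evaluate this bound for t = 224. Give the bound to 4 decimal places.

0.0491

Σ(b_i − a_i)² = 182·10² + 236·8² = 33304.
Exponent = 2·224² / 33304 = 3.01321.
Bound = exp(−3.01321) = 0.04913.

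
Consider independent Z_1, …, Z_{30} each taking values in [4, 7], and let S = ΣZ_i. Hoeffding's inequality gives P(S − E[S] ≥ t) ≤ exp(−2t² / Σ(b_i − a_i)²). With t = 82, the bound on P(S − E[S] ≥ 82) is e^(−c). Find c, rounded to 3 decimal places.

Σ(b_i − a_i)² = 30·(3)² = 270.
c = 2t²/270 = 2·82²/270 = 49.8074.

49.807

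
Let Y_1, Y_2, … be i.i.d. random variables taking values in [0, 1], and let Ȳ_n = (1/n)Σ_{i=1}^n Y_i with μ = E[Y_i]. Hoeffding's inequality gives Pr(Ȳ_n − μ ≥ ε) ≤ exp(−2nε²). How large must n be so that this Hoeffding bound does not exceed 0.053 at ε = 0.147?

Require exp(−2nε²) ≤ 0.053, i.e. 2nε² ≥ ln(1/0.053) = 2.937463.
So n ≥ 2.937463 / (2·0.147²) = 67.969.
The smallest integer n is 68.

68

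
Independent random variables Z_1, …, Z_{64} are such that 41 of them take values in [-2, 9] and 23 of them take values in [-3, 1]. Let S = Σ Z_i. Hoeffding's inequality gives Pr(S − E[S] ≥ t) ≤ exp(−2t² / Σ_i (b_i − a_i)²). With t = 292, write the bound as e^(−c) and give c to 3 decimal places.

32.000

Σ(b_i − a_i)² = 41·11² + 23·4² = 5329.
c = 2t² / 5329 = 2·292² / 5329 = 32.0000.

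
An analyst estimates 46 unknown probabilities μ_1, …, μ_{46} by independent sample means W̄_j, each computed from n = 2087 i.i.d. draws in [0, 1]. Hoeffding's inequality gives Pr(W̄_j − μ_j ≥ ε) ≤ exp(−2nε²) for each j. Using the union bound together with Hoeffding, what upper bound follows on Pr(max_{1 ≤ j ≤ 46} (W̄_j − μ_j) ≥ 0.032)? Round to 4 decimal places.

Per-experiment Hoeffding bound: exp(−2·2087·0.032²) = exp(−4.27418) = 0.013924.
Union bound over 46 events: 46·0.013924 = 0.64048.

0.6405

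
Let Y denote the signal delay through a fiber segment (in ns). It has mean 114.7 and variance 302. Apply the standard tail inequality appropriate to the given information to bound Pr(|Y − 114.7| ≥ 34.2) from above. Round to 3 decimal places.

0.258

Mean and variance are known, so Chebyshev's inequality applies.
Chebyshev: Pr(|Y − μ| ≥ t) ≤ Var(Y)/t².
Bound = 302 / 1169.64 = 0.2582.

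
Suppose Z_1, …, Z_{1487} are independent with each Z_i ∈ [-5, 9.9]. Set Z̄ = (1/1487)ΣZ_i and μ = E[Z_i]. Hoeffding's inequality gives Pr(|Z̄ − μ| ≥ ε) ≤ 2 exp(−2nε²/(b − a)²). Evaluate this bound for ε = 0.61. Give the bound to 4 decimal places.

Exponent: 2nε²/(b − a)² = 2·1487·0.61² / 14.9² = 4.98457.
Bound = 2·exp(−4.98457) = 0.01369.

0.0137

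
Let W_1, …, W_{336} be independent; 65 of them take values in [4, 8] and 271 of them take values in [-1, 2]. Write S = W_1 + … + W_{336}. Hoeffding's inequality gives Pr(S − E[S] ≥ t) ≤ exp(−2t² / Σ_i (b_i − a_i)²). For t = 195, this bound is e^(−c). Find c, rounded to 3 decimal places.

Σ(b_i − a_i)² = 65·4² + 271·3² = 3479.
c = 2t² / 3479 = 2·195² / 3479 = 21.8597.

21.860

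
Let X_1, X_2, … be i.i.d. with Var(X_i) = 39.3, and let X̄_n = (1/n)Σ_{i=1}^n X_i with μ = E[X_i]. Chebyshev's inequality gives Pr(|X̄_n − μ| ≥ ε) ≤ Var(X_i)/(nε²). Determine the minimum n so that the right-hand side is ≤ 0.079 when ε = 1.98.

Require 39.3/(n·1.98²) ≤ 0.079, i.e. n ≥ 39.3/(0.079·1.98²) = 126.892.
The smallest integer n is 127.

127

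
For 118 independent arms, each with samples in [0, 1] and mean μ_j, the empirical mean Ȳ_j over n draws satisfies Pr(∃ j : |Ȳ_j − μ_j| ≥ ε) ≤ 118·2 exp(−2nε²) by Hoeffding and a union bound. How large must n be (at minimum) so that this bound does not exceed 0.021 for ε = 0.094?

Need 2·118·exp(−2nε²) ≤ 0.021, i.e. exp(−2nε²) ≤ 0.021/236.
So 2nε² ≥ ln(236/0.021) = 9.327065.
Hence n ≥ 9.327065/(2·0.094²) = 527.788.
The smallest integer n is 528.

528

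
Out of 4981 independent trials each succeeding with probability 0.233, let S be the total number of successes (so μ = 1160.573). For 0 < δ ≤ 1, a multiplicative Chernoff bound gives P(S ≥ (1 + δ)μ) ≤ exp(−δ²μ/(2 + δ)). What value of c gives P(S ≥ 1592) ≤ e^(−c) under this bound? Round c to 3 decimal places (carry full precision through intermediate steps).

Write 1592 = (1 + δ)μ, so δ = 1592/1160.573 − 1 = 0.3717362…
Then the exponent is δ²μ/(2 + δ) = (1592 − μ)² / (μ·(2 + δ)) = 67.620098.

67.620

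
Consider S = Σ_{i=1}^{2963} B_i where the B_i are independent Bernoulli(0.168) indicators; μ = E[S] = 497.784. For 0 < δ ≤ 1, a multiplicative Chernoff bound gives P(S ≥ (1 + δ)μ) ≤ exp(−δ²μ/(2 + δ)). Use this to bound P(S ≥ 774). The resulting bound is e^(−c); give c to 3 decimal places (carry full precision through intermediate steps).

Write 774 = (1 + δ)μ, so δ = 774/497.784 − 1 = 0.5548913…
Then the exponent is δ²μ/(2 + δ) = (774 − μ)² / (μ·(2 + δ)) = 59.990752.

59.991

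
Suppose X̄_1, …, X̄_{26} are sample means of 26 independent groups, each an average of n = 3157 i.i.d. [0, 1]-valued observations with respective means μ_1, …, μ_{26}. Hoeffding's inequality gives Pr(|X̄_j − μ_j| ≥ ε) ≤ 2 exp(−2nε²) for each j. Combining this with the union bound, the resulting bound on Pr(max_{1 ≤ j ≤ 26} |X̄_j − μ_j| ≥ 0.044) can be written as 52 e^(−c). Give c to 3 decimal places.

Union bound over the 26 events: Pr(max_{1 ≤ j ≤ 26} |X̄_j − μ_j| ≥ 0.044) ≤ 26·2·exp(−2nε²) = 52 exp(−2·3157·0.044²).
So c = 2·3157·0.044² = 12.2239.

12.224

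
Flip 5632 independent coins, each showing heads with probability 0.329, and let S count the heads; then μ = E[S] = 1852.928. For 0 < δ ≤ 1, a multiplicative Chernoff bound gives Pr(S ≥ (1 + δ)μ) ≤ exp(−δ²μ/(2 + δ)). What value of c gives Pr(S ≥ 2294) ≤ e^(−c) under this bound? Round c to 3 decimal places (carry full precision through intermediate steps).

46.913

Write 2294 = (1 + δ)μ, so δ = 2294/1852.928 − 1 = 0.2380405…
Then the exponent is δ²μ/(2 + δ) = (2294 − μ)² / (μ·(2 + δ)) = 46.912922.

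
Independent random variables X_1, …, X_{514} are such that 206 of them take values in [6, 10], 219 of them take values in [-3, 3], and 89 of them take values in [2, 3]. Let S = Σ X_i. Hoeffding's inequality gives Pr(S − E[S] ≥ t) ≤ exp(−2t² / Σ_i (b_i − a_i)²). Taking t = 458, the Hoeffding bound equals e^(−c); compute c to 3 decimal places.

Σ(b_i − a_i)² = 206·4² + 219·6² + 89·1² = 11269.
c = 2t² / 11269 = 2·458² / 11269 = 37.2285.

37.229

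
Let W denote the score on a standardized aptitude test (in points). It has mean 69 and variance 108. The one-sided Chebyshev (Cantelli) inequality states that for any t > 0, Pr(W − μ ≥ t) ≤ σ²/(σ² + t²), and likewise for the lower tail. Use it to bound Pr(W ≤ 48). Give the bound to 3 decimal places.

0.197

Here σ² = 108 and t = 21, so σ² + t² = 549.
Cantelli's bound: 108/549 = 0.1967.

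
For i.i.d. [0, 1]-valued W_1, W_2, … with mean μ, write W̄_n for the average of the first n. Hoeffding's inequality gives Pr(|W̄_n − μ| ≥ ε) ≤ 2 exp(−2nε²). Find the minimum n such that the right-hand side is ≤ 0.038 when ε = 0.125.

Require 2·exp(−2nε²) ≤ 0.038, i.e. 2nε² ≥ ln(2/0.038) = 3.963316.
So n ≥ 3.963316 / (2·0.125²) = 126.826.
The smallest integer n is 127.

127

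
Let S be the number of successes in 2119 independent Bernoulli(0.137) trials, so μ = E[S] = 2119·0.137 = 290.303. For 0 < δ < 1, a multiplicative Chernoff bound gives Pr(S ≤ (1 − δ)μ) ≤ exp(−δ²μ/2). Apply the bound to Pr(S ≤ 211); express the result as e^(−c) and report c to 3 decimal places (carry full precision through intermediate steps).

Write 211 = (1 − δ)μ, so δ = 1 − 211/290.303 = 0.2731732…
Then the exponent is δ²μ/2 = (μ − 211)²/(2μ) = 10.831727.

10.832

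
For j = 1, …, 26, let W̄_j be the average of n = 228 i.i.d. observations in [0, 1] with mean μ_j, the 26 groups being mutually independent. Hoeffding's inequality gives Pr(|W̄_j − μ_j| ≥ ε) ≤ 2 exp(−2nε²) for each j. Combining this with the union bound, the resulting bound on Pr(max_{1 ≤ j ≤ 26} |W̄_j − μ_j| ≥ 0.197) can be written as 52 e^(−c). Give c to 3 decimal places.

17.697

Union bound over the 26 events: Pr(max_{1 ≤ j ≤ 26} |W̄_j − μ_j| ≥ 0.197) ≤ 26·2·exp(−2nε²) = 52 exp(−2·228·0.197²).
So c = 2·228·0.197² = 17.6969.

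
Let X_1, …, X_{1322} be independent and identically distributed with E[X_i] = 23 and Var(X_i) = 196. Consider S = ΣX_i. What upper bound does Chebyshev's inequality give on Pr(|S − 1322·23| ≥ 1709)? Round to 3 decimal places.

Var(S) = n·Var(X_i) = 1322·196 = 259112.
Chebyshev: Pr(|S − 1322·23| ≥ 1709) ≤ Var(S)/1709² = 259112/2920681 = 0.0887.

0.089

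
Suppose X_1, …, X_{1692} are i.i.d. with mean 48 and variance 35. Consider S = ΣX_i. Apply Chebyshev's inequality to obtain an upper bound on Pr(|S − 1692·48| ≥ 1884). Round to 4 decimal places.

0.0167

Var(S) = n·Var(X_i) = 1692·35 = 59220.
Chebyshev: Pr(|S − 1692·48| ≥ 1884) ≤ Var(S)/1884² = 59220/3549456 = 0.0167.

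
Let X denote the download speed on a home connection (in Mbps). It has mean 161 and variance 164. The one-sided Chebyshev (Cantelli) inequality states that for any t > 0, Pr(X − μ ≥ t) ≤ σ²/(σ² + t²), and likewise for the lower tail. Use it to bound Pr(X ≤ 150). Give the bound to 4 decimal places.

Here σ² = 164 and t = 11, so σ² + t² = 285.
Cantelli's bound: 164/285 = 0.5754.

0.5754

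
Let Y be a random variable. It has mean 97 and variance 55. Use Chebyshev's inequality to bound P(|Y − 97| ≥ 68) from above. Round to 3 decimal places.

0.012

Chebyshev: P(|Y − μ| ≥ t) ≤ Var(Y)/t².
Bound = 55 / 4624 = 0.0119.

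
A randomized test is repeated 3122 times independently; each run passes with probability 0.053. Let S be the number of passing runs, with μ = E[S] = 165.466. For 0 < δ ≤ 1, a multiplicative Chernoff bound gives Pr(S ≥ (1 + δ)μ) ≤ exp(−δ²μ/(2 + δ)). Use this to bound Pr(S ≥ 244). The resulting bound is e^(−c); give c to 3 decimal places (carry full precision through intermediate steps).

Write 244 = (1 + δ)μ, so δ = 244/165.466 − 1 = 0.4746232…
Then the exponent is δ²μ/(2 + δ) = (244 − μ)² / (μ·(2 + δ)) = 15.062518.

15.063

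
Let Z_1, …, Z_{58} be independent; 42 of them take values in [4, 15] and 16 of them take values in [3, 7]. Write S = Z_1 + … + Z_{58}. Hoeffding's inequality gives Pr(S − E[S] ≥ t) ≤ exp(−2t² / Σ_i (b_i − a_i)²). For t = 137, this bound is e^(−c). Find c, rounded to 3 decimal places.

7.032

Σ(b_i − a_i)² = 42·11² + 16·4² = 5338.
c = 2t² / 5338 = 2·137² / 5338 = 7.0322.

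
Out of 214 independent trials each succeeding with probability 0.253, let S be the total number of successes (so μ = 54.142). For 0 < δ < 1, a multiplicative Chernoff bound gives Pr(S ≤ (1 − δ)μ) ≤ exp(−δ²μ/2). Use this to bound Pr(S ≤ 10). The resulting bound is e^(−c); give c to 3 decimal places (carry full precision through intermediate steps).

Write 10 = (1 − δ)μ, so δ = 1 − 10/54.142 = 0.8153005…
Then the exponent is δ²μ/2 = (μ − 10)²/(2μ) = 17.994497.

17.994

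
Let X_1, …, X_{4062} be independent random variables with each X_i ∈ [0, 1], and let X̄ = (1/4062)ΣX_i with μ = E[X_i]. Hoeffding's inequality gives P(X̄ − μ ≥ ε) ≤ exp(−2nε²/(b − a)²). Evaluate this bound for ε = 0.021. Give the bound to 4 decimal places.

0.0278

Exponent: 2nε²/(b − a)² = 2·4062·0.021² / 1² = 3.58268.
Bound = exp(−3.58268) = 0.02780.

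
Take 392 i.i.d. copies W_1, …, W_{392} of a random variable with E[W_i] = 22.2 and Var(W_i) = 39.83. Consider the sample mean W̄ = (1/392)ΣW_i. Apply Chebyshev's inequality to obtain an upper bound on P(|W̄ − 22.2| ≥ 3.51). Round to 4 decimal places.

Var(W̄) = Var(W_i)/n = 39.83/392 = 0.10161.
Chebyshev: P(|W̄ − 22.2| ≥ 3.51) ≤ Var(W̄)/(3.51)² = 39.83/(392·3.51²) = 0.0082.

0.0082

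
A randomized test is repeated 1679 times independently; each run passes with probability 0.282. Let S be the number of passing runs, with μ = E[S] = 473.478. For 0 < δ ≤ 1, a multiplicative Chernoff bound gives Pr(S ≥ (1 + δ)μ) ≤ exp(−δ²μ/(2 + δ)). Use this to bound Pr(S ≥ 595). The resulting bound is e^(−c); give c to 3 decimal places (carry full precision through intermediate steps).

13.821

Write 595 = (1 + δ)μ, so δ = 595/473.478 − 1 = 0.2566582…
Then the exponent is δ²μ/(2 + δ) = (595 − μ)² / (μ·(2 + δ)) = 13.821152.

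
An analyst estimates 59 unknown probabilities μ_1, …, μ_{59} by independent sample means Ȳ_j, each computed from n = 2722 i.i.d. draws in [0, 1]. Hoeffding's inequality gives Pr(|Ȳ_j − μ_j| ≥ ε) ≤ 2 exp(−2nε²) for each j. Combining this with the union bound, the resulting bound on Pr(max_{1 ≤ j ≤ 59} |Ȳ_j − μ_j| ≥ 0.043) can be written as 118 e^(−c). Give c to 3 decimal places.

10.066

Union bound over the 59 events: Pr(max_{1 ≤ j ≤ 59} |Ȳ_j − μ_j| ≥ 0.043) ≤ 59·2·exp(−2nε²) = 118 exp(−2·2722·0.043²).
So c = 2·2722·0.043² = 10.0660.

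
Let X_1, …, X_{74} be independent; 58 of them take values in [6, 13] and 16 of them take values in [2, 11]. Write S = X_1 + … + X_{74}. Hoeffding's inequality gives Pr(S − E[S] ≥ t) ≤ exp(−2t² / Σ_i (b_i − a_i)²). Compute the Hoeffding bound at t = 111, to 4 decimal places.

0.0026

Σ(b_i − a_i)² = 58·7² + 16·9² = 4138.
Exponent = 2·111² / 4138 = 5.95505.
Bound = exp(−5.95505) = 0.00259.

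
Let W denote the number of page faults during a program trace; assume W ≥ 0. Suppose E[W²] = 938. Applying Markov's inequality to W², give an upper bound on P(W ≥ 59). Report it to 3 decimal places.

0.269

Since W ≥ 0, the event {W ≥ 59} is the same as {W² ≥ 3481}.
Markov's inequality applied to W² gives P(W² ≥ 3481) ≤ E[W²]/3481 = 938/3481 = 0.2695.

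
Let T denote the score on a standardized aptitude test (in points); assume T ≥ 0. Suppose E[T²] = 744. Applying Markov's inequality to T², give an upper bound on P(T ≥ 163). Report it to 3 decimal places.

0.028

Since T ≥ 0, the event {T ≥ 163} is the same as {T² ≥ 26569}.
Markov's inequality applied to T² gives P(T² ≥ 26569) ≤ E[T²]/26569 = 744/26569 = 0.0280.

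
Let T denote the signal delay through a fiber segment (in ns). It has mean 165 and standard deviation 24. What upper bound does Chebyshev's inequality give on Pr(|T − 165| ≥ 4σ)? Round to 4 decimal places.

0.0625

Chebyshev: Pr(|T − μ| ≥ t) ≤ Var(T)/t².
Var(T) = σ² = 24² = 576.
t = 4·24 = 96.
Bound = 576 / 9216 = 0.0625.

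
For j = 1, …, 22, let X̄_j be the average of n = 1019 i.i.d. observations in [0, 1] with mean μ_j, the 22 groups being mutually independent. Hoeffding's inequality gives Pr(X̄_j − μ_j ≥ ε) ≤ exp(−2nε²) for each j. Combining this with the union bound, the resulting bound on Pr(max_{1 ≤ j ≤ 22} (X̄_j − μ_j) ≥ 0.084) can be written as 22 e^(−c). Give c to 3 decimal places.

14.380

Union bound over the 22 events: Pr(max_{1 ≤ j ≤ 22} (X̄_j − μ_j) ≥ 0.084) ≤ 22·exp(−2nε²) = 22 exp(−2·1019·0.084²).
So c = 2·1019·0.084² = 14.3801.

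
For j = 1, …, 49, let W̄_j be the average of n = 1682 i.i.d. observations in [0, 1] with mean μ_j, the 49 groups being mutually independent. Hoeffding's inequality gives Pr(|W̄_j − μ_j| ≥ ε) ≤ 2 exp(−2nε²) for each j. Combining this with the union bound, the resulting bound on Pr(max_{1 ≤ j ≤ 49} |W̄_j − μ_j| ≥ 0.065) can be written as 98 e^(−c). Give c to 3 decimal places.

Union bound over the 49 events: Pr(max_{1 ≤ j ≤ 49} |W̄_j − μ_j| ≥ 0.065) ≤ 49·2·exp(−2nε²) = 98 exp(−2·1682·0.065²).
So c = 2·1682·0.065² = 14.2129.

14.213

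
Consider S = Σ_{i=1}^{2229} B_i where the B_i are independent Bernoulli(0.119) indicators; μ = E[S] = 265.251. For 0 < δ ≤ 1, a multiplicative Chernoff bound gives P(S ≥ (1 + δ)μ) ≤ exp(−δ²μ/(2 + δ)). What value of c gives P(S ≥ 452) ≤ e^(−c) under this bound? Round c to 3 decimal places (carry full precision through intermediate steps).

Write 452 = (1 + δ)μ, so δ = 452/265.251 − 1 = 0.7040464…
Then the exponent is δ²μ/(2 + δ) = (452 − μ)² / (μ·(2 + δ)) = 48.623409.

48.623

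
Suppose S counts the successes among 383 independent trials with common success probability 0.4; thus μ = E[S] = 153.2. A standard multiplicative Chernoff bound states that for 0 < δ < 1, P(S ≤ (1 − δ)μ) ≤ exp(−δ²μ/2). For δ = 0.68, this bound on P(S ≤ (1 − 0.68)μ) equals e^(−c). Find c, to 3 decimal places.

35.420

c = δ²μ/2 = 0.68²·153.2/2 = 35.4198.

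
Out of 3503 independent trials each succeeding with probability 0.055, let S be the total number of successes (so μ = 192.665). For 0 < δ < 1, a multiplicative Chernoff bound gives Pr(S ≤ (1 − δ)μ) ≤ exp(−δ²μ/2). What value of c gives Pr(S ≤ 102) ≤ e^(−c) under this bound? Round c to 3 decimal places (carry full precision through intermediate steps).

Write 102 = (1 − δ)μ, so δ = 1 − 102/192.665 = 0.4705837…
Then the exponent is δ²μ/2 = (μ − 102)²/(2μ) = 21.332734.

21.333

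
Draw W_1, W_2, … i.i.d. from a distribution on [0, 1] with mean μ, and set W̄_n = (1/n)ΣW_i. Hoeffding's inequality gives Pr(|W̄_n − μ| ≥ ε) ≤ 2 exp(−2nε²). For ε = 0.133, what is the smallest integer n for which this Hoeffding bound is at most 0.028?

Require 2·exp(−2nε²) ≤ 0.028, i.e. 2nε² ≥ ln(2/0.028) = 4.268698.
So n ≥ 4.268698 / (2·0.133²) = 120.660.
The smallest integer n is 121.

121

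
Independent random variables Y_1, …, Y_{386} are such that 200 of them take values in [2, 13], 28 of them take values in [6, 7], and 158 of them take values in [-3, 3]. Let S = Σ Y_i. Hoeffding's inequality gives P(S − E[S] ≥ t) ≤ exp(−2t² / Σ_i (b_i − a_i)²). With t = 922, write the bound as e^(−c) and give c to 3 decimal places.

56.831

Σ(b_i − a_i)² = 200·11² + 28·1² + 158·6² = 29916.
c = 2t² / 29916 = 2·922² / 29916 = 56.8314.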